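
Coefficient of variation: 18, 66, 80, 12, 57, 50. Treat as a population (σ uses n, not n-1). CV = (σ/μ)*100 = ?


Mean = 47.1667
SD = 24.5792
CV = (24.5792/47.1667)*100 = 52.1115%

CV = 52.1115%


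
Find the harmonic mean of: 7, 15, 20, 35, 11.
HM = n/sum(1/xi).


Sum of reciprocals = 1/7 + 1/15 + 1/20 + 1/35 + 1/11 = 0.379004
HM = 5/0.379004 = 13.1925

HM = 13.1925


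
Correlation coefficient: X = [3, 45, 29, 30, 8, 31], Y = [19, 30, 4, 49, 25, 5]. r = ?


Mean X = 24.3333, Mean Y = 22.0000
SD X = 14.418353, SD Y = 15.405627
Cov = 22.666667
r = 22.666667/(14.418353*15.405627) = 0.1020

r = 0.1020


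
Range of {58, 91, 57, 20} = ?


Max = 91, Min = 20
Range = 91 - 20 = 71

Range = 71


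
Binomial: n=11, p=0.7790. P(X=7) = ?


C(11,7) = 330
p^7 = 0.174085
(1-p)^4 = 0.002385
P = 330 * 0.174085 * 0.002385 = 0.1370

P(X=7) = 0.1370


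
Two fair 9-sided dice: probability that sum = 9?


Total outcomes = 9×9 = 81
Favorable (sum = 9): 8
P = 8/81 = 0.0988

P = 0.0988


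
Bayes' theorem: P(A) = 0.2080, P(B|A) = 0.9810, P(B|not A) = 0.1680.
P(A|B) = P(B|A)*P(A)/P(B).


P(B) = P(B|A)*P(A) + P(B|A')*P(A')
= 0.9810*0.2080 + 0.1680*0.7920
= 0.204048 + 0.133056 = 0.337104
P(A|B) = 0.204048/0.337104 = 0.6053

P(A|B) = 0.6053


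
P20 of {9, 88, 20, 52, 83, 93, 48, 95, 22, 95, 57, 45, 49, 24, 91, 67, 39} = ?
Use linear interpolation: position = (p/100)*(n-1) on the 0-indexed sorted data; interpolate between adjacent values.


Sorted: 9, 20, 22, 24, 39, 45, 48, 49, 52, 57, 67, 83, 88, 91, 93, 95, 95
n = 17
Index = 20/100 * 16 = 3.2000
Lower = data[3] = 24, Upper = data[4] = 39
P20 = 24 + 0.2000*(15) = 27.0000

P20 = 27.0000


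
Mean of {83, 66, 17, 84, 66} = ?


Sum = 83 + 66 + 17 + 84 + 66 = 316
n = 5
Mean = 316/5 = 63.2000

Mean = 63.2000


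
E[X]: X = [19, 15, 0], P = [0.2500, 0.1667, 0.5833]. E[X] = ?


E[X] = 19*0.2500 + 15*0.1667 + 0*0.5833
= 4.7500 + 2.5005 + 0
= 7.2505

E[X] = 7.2505


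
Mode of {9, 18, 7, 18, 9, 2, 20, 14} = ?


Frequencies: 2:1, 7:1, 9:2, 14:1, 18:2, 20:1
Max frequency = 2
Mode = 9, 18

Mode = 9, 18


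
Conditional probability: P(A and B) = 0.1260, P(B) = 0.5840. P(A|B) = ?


P(A|B) = 0.1260/0.5840 = 0.2158

P(A|B) = 0.2158


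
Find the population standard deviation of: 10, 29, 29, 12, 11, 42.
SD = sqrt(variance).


Mean = 22.1667
Variance = 143.8056
SD = sqrt(143.8056) = 11.9919

SD = 11.9919


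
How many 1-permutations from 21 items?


P(21,1) = 21!/20!
= 51090942171709440000/2432902008176640000
= 21

P(21,1) = 21


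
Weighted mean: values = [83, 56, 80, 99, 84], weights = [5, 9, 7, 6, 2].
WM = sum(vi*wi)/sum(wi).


Numerator = 83*5 + 56*9 + 80*7 + 99*6 + 84*2 = 2241
Denominator = 5 + 9 + 7 + 6 + 2 = 29
WM = 2241/29 = 77.2759

WM = 77.2759


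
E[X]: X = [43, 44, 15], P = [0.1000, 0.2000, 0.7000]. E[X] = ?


E[X] = 43*0.1000 + 44*0.2000 + 15*0.7000
= 4.3000 + 8.8000 + 10.5000
= 23.6000

E[X] = 23.6000


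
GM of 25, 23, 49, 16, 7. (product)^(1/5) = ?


Product = 25 × 23 × 49 × 16 × 7 = 3155600
GM = 3155600^(1/5) = 19.9442

GM = 19.9442


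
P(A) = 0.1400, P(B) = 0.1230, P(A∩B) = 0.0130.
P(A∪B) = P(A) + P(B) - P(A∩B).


P(A∪B) = 0.1400 + 0.1230 - 0.0130
= 0.2630 - 0.0130
= 0.2500

P(A∪B) = 0.2500


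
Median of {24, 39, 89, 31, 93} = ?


Sorted: 24, 31, 39, 89, 93
n = 5 (odd)
Middle value = 39

Median = 39


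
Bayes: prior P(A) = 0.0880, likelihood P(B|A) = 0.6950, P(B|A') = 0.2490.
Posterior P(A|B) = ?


P(B) = P(B|A)*P(A) + P(B|A')*P(A')
= 0.6950*0.0880 + 0.2490*0.9120
= 0.061160 + 0.227088 = 0.288248
P(A|B) = 0.061160/0.288248 = 0.2122

P(A|B) = 0.2122


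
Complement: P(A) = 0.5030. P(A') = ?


P(not A) = 1 - 0.5030 = 0.4970

P(not A) = 0.4970


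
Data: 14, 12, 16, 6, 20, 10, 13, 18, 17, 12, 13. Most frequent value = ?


Frequencies: 6:1, 10:1, 12:2, 13:2, 14:1, 16:1, 17:1, 18:1, 20:1
Max frequency = 2
Mode = 12, 13

Mode = 12, 13


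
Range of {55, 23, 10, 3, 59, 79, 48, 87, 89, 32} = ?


Max = 89, Min = 3
Range = 89 - 3 = 86

Range = 86


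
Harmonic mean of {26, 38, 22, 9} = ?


Sum of reciprocals = 1/26 + 1/38 + 1/22 + 1/9 = 0.221343
HM = 4/0.221343 = 18.0715

HM = 18.0715


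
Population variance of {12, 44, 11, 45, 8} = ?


Mean = 24.0000
Squared deviations: 144.0000, 400.0000, 169.0000, 441.0000, 256.0000
Sum = 1410.0000
Variance = 1410.0000/5 = 282.0000

Variance = 282.0000


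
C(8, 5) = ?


C(8,5) = 8!/(5! × 3!)
= 40320/(120 × 6)
= 56

C(8,5) = 56


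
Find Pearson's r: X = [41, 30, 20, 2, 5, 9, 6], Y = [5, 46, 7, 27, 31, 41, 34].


Mean X = 16.1429, Mean Y = 27.2857
SD X = 13.642670, SD Y = 14.664966
Cov = -82.326531
r = -82.326531/(13.642670*14.664966) = -0.4115

r = -0.4115


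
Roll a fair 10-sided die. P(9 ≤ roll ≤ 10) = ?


Favorable outcomes (9 ≤ roll ≤ 10): 2
Total outcomes = 10
P = 2/10 = 0.2000

P = 0.2000


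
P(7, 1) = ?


P(7,1) = 7!/6!
= 5040/720
= 7

P(7,1) = 7


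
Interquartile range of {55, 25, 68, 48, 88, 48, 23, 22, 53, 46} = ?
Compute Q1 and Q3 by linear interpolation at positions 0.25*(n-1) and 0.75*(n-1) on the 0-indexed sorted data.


Sorted: 22, 23, 25, 46, 48, 48, 53, 55, 68, 88
Q1 (25th %ile) = 30.2500
Q3 (75th %ile) = 54.5000
IQR = 54.5000 - 30.2500 = 24.2500

IQR = 24.2500


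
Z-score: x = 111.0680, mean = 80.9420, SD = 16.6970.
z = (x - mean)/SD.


z = (111.0680 - 80.9420)/16.6970
= 30.1260/16.6970
= 1.8043

z = 1.8043


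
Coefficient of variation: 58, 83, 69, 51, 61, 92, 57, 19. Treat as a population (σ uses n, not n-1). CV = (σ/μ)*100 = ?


Mean = 61.2500
SD = 20.6079
CV = (20.6079/61.2500)*100 = 33.6456%

CV = 33.6456%


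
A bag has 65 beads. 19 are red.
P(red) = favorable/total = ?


P = 19/65 = 0.2923

P = 0.2923


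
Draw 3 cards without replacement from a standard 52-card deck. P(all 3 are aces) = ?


P(all aces) = (4/52) × (3/51) × (2/50)
= 0.0002

P = 0.0002


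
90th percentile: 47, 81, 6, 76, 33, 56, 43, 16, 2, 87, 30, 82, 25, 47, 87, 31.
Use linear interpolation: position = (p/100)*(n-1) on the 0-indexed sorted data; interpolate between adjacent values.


Sorted: 2, 6, 16, 25, 30, 31, 33, 43, 47, 47, 56, 76, 81, 82, 87, 87
n = 16
Index = 90/100 * 15 = 13.5000
Lower = data[13] = 82, Upper = data[14] = 87
P90 = 82 + 0.5000*(5) = 84.5000

P90 = 84.5000


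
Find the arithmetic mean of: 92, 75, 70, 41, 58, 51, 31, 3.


Sum = 92 + 75 + 70 + 41 + 58 + 51 + 31 + 3 = 421
n = 8
Mean = 421/8 = 52.6250

Mean = 52.6250


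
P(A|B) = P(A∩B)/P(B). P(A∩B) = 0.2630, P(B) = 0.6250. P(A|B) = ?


P(A|B) = 0.2630/0.6250 = 0.4208

P(A|B) = 0.4208


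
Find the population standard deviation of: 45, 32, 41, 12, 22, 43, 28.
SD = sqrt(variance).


Mean = 31.8571
Variance = 126.6939
SD = sqrt(126.6939) = 11.2558

SD = 11.2558


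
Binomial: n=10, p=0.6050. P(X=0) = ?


C(10,0) = 1
p^0 = 1.000000
(1-p)^10 = 9.246363e-05
P = 1 * 1.000000 * 9.246363e-05 = 9.2464e-05

P(X=0) = 9.2464e-05


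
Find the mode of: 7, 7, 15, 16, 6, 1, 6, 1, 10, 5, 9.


Frequencies: 1:2, 5:1, 6:2, 7:2, 9:1, 10:1, 15:1, 16:1
Max frequency = 2
Mode = 1, 6, 7

Mode = 1, 6, 7


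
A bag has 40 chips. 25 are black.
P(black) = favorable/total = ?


P = 25/40 = 0.6250

P = 0.6250


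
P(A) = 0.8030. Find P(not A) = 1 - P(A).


P(not A) = 1 - 0.8030 = 0.1970

P(not A) = 0.1970


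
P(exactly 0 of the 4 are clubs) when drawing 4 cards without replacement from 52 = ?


Hypergeometric: P(X=0) = C(13,0)·C(39,4) / C(52,4)
= 1 × 82251 / 270725
= 82251/270725 = 0.3038

P = 0.3038


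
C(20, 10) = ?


C(20,10) = 20!/(10! × 10!)
= 2432902008176640000/(3628800 × 3628800)
= 184756

C(20,10) = 184756


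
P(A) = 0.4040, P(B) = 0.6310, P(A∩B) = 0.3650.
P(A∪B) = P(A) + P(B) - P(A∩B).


P(A∪B) = 0.4040 + 0.6310 - 0.3650
= 1.0350 - 0.3650
= 0.6700

P(A∪B) = 0.6700


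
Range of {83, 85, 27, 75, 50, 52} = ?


Max = 85, Min = 27
Range = 85 - 27 = 58

Range = 58


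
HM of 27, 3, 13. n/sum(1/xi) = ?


Sum of reciprocals = 1/27 + 1/3 + 1/13 = 0.447293
HM = 3/0.447293 = 6.7070

HM = 6.7070


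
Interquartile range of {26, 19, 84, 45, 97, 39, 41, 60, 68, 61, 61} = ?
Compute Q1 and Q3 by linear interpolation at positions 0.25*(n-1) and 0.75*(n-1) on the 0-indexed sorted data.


Sorted: 19, 26, 39, 41, 45, 60, 61, 61, 68, 84, 97
Q1 (25th %ile) = 40.0000
Q3 (75th %ile) = 64.5000
IQR = 64.5000 - 40.0000 = 24.5000

IQR = 24.5000


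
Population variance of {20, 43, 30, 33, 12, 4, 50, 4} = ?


Mean = 24.5000
Squared deviations: 20.2500, 342.2500, 30.2500, 72.2500, 156.2500, 420.2500, 650.2500, 420.2500
Sum = 2112.0000
Variance = 2112.0000/8 = 264.0000

Variance = 264.0000


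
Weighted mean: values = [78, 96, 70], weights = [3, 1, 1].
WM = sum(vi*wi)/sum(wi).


Numerator = 78*3 + 96*1 + 70*1 = 400
Denominator = 3 + 1 + 1 = 5
WM = 400/5 = 80.0000

WM = 80.0000


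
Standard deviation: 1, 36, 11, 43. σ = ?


Mean = 22.7500
Variance = 299.1875
SD = sqrt(299.1875) = 17.2970

SD = 17.2970


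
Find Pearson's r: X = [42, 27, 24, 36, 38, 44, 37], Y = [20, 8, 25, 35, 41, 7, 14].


Mean X = 35.4286, Mean Y = 21.4286
SD X = 6.842246, SD Y = 12.104983
Cov = -2.040816
r = -2.040816/(6.842246*12.104983) = -0.0246

r = -0.0246


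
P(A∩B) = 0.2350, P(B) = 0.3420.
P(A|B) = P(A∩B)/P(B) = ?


P(A|B) = 0.2350/0.3420 = 0.6871

P(A|B) = 0.6871


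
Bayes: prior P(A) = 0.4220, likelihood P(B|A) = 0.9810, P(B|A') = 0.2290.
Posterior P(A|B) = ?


P(B) = P(B|A)*P(A) + P(B|A')*P(A')
= 0.9810*0.4220 + 0.2290*0.5780
= 0.413982 + 0.132362 = 0.546344
P(A|B) = 0.413982/0.546344 = 0.7577

P(A|B) = 0.7577


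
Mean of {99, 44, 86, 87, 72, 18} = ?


Sum = 99 + 44 + 86 + 87 + 72 + 18 = 406
n = 6
Mean = 406/6 = 67.6667

Mean = 67.6667


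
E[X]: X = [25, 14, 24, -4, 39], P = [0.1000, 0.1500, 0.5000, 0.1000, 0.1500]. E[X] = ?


E[X] = 25*0.1000 + 14*0.1500 + 24*0.5000 - 4*0.1000 + 39*0.1500
= 2.5000 + 2.1000 + 12.0000 - 0.4000 + 5.8500
= 22.0500

E[X] = 22.0500


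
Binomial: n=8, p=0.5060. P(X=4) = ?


C(8,4) = 70
p^4 = 0.065554
(1-p)^4 = 0.059554
P = 70 * 0.065554 * 0.059554 = 0.2733

P(X=4) = 0.2733


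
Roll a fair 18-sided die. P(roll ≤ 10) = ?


Favorable outcomes (roll ≤ 10): 10
Total outcomes = 18
P = 10/18 = 0.5556

P = 0.5556


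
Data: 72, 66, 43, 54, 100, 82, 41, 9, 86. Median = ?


Sorted: 9, 41, 43, 54, 66, 72, 82, 86, 100
n = 9 (odd)
Middle value = 66

Median = 66


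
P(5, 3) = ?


P(5,3) = 5!/2!
= 120/2
= 60

P(5,3) = 60


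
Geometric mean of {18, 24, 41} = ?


Product = 18 × 24 × 41 = 17712
GM = 17712^(1/3) = 26.0669

GM = 26.0669


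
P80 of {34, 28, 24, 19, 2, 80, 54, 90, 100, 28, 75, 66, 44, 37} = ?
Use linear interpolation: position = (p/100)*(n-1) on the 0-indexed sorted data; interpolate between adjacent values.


Sorted: 2, 19, 24, 28, 28, 34, 37, 44, 54, 66, 75, 80, 90, 100
n = 14
Index = 80/100 * 13 = 10.4000
Lower = data[10] = 75, Upper = data[11] = 80
P80 = 75 + 0.4000*(5) = 77.0000

P80 = 77.0000


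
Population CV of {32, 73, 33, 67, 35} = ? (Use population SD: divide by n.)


Mean = 48.0000
SD = 18.0887
CV = (18.0887/48.0000)*100 = 37.6847%

CV = 37.6847%


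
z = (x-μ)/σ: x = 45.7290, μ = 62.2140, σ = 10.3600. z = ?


z = (45.7290 - 62.2140)/10.3600
= -16.4850/10.3600
= -1.5912

z = -1.5912


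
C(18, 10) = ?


C(18,10) = 18!/(10! × 8!)
= 6402373705728000/(3628800 × 40320)
= 43758

C(18,10) = 43758


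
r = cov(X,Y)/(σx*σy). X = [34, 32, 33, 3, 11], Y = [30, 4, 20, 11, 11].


Mean X = 22.6000, Mean Y = 15.2000
SD X = 13.001538, SD Y = 8.975522
Cov = 48.880000
r = 48.880000/(13.001538*8.975522) = 0.4189

r = 0.4189


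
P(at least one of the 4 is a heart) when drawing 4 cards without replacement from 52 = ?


P(at least one) = 1 - P(none)
P(none) = (39/52) × (38/51) × (37/50) × (36/49) = 0.303818
P(at least one) = 1 - 0.303818 = 0.6962

P = 0.6962


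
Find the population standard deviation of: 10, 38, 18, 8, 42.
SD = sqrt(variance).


Mean = 23.2000
Variance = 200.9600
SD = sqrt(200.9600) = 14.1760

SD = 14.1760


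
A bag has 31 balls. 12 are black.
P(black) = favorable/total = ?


P = 12/31 = 0.3871

P = 0.3871


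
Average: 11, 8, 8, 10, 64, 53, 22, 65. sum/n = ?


Sum = 11 + 8 + 8 + 10 + 64 + 53 + 22 + 65 = 241
n = 8
Mean = 241/8 = 30.1250

Mean = 30.1250


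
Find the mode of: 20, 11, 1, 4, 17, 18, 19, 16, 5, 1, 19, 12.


Frequencies: 1:2, 4:1, 5:1, 11:1, 12:1, 16:1, 17:1, 18:1, 19:2, 20:1
Max frequency = 2
Mode = 1, 19

Mode = 1, 19


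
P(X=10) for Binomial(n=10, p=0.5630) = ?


C(10,10) = 1
p^10 = 0.003200
(1-p)^0 = 1.000000
P = 1 * 0.003200 * 1.000000 = 0.0032

P(X=10) = 0.0032


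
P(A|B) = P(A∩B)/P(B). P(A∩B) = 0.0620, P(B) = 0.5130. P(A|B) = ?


P(A|B) = 0.0620/0.5130 = 0.1209

P(A|B) = 0.1209


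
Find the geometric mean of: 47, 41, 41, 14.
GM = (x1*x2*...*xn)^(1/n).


Product = 47 × 41 × 41 × 14 = 1106098
GM = 1106098^(1/4) = 32.4301

GM = 32.4301


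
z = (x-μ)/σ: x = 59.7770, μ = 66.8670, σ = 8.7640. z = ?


z = (59.7770 - 66.8670)/8.7640
= -7.0900/8.7640
= -0.8090

z = -0.8090


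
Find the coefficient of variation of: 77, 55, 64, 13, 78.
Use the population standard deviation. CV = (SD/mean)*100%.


Mean = 57.4000
SD = 23.7874
CV = (23.7874/57.4000)*100 = 41.4414%

CV = 41.4414%


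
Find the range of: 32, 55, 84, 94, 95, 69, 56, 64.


Max = 95, Min = 32
Range = 95 - 32 = 63

Range = 63


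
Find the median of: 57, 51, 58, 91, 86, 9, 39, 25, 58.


Sorted: 9, 25, 39, 51, 57, 58, 58, 86, 91
n = 9 (odd)
Middle value = 57

Median = 57


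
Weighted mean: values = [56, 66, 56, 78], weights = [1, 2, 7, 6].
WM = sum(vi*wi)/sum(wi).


Numerator = 56*1 + 66*2 + 56*7 + 78*6 = 1048
Denominator = 1 + 2 + 7 + 6 = 16
WM = 1048/16 = 65.5000

WM = 65.5000


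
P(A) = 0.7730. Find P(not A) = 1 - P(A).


P(not A) = 1 - 0.7730 = 0.2270

P(not A) = 0.2270


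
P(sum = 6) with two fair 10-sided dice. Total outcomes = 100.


Total outcomes = 10×10 = 100
Favorable (sum = 6): 5
P = 5/100 = 0.0500

P = 0.0500


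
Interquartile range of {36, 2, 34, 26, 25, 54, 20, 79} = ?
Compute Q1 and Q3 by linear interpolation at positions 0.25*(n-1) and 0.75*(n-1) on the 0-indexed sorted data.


Sorted: 2, 20, 25, 26, 34, 36, 54, 79
Q1 (25th %ile) = 23.7500
Q3 (75th %ile) = 40.5000
IQR = 40.5000 - 23.7500 = 16.7500

IQR = 16.7500


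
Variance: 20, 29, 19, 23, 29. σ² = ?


Mean = 24.0000
Squared deviations: 16.0000, 25.0000, 25.0000, 1.0000, 25.0000
Sum = 92.0000
Variance = 92.0000/5 = 18.4000

Variance = 18.4000


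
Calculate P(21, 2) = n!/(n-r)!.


P(21,2) = 21!/19!
= 51090942171709440000/121645100408832000
= 420

P(21,2) = 420


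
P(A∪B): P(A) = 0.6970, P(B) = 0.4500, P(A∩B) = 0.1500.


P(A∪B) = 0.6970 + 0.4500 - 0.1500
= 1.1470 - 0.1500
= 0.9970

P(A∪B) = 0.9970


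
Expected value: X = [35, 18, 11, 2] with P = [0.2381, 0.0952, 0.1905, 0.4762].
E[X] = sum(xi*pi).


E[X] = 35*0.2381 + 18*0.0952 + 11*0.1905 + 2*0.4762
= 8.3335 + 1.7136 + 2.0955 + 0.9524
= 13.0950

E[X] = 13.0950


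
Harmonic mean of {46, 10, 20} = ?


Sum of reciprocals = 1/46 + 1/10 + 1/20 = 0.171739
HM = 3/0.171739 = 17.4684

HM = 17.4684


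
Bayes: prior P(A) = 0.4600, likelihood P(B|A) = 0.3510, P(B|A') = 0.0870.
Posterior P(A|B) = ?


P(B) = P(B|A)*P(A) + P(B|A')*P(A')
= 0.3510*0.4600 + 0.0870*0.5400
= 0.161460 + 0.046980 = 0.208440
P(A|B) = 0.161460/0.208440 = 0.7746

P(A|B) = 0.7746


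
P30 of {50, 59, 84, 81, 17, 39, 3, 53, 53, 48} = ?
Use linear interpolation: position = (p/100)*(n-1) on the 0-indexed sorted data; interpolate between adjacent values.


Sorted: 3, 17, 39, 48, 50, 53, 53, 59, 81, 84
n = 10
Index = 30/100 * 9 = 2.7000
Lower = data[2] = 39, Upper = data[3] = 48
P30 = 39 + 0.7000*(9) = 45.3000

P30 = 45.3000


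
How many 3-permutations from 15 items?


P(15,3) = 15!/12!
= 1307674368000/479001600
= 2730

P(15,3) = 2730


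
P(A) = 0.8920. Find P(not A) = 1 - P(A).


P(not A) = 1 - 0.8920 = 0.1080

P(not A) = 0.1080


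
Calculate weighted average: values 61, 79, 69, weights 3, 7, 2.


Numerator = 61*3 + 79*7 + 69*2 = 874
Denominator = 3 + 7 + 2 = 12
WM = 874/12 = 72.8333

WM = 72.8333


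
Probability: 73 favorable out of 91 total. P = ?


P = 73/91 = 0.8022

P = 0.8022


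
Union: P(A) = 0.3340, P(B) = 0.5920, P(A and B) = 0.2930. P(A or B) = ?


P(A∪B) = 0.3340 + 0.5920 - 0.2930
= 0.9260 - 0.2930
= 0.6330

P(A∪B) = 0.6330


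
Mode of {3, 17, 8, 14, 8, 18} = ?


Frequencies: 3:1, 8:2, 14:1, 17:1, 18:1
Max frequency = 2
Mode = 8

Mode = 8


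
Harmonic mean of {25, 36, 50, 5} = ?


Sum of reciprocals = 1/25 + 1/36 + 1/50 + 1/5 = 0.287778
HM = 4/0.287778 = 13.8996

HM = 13.8996


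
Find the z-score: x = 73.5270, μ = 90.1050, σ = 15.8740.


z = (73.5270 - 90.1050)/15.8740
= -16.5780/15.8740
= -1.0443

z = -1.0443


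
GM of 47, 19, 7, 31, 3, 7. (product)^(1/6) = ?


Product = 47 × 19 × 7 × 31 × 3 × 7 = 4069401
GM = 4069401^(1/6) = 12.6354

GM = 12.6354


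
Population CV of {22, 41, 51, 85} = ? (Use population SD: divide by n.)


Mean = 49.7500
SD = 22.8624
CV = (22.8624/49.7500)*100 = 45.9545%

CV = 45.9545%


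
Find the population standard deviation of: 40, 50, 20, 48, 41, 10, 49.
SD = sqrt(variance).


Mean = 36.8571
Variance = 210.9796
SD = sqrt(210.9796) = 14.5251

SD = 14.5251


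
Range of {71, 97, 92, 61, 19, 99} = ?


Max = 99, Min = 19
Range = 99 - 19 = 80

Range = 80


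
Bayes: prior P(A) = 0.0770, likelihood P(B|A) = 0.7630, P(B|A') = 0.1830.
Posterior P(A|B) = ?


P(B) = P(B|A)*P(A) + P(B|A')*P(A')
= 0.7630*0.0770 + 0.1830*0.9230
= 0.058751 + 0.168909 = 0.227660
P(A|B) = 0.058751/0.227660 = 0.2581

P(A|B) = 0.2581


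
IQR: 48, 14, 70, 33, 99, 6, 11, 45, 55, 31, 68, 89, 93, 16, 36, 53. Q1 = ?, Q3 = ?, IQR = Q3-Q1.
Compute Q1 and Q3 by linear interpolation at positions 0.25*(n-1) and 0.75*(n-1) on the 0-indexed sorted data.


Sorted: 6, 11, 14, 16, 31, 33, 36, 45, 48, 53, 55, 68, 70, 89, 93, 99
Q1 (25th %ile) = 27.2500
Q3 (75th %ile) = 68.5000
IQR = 68.5000 - 27.2500 = 41.2500

IQR = 41.2500


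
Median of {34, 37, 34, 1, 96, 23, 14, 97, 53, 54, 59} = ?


Sorted: 1, 14, 23, 34, 34, 37, 53, 54, 59, 96, 97
n = 11 (odd)
Middle value = 37

Median = 37


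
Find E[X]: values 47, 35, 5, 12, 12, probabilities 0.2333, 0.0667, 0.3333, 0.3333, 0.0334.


E[X] = 47*0.2333 + 35*0.0667 + 5*0.3333 + 12*0.3333 + 12*0.0334
= 10.9651 + 2.3345 + 1.6665 + 3.9996 + 0.4008
= 19.3665

E[X] = 19.3665


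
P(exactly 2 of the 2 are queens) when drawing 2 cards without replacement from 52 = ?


Hypergeometric: P(X=2) = C(4,2)·C(48,0) / C(52,2)
= 6 × 1 / 1326
= 6/1326 = 0.0045

P = 0.0045


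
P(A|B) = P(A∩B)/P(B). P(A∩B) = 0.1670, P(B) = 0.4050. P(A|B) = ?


P(A|B) = 0.1670/0.4050 = 0.4123

P(A|B) = 0.4123


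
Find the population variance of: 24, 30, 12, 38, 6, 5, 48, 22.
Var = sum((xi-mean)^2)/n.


Mean = 23.1250
Squared deviations: 0.7656, 47.2656, 123.7656, 221.2656, 293.2656, 328.5156, 618.7656, 1.2656
Sum = 1634.8750
Variance = 1634.8750/8 = 204.3594

Variance = 204.3594


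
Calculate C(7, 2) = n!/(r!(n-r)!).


C(7,2) = 7!/(2! × 5!)
= 5040/(2 × 120)
= 21

C(7,2) = 21


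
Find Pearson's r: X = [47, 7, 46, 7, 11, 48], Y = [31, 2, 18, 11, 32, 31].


Mean X = 27.6667, Mean Y = 20.8333
SD X = 19.387854, SD Y = 11.480660
Cov = 126.277778
r = 126.277778/(19.387854*11.480660) = 0.5673

r = 0.5673


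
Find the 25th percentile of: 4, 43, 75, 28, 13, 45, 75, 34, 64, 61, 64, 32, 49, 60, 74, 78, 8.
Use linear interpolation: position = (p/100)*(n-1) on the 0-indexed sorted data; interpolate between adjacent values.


Sorted: 4, 8, 13, 28, 32, 34, 43, 45, 49, 60, 61, 64, 64, 74, 75, 75, 78
n = 17
Index = 25/100 * 16 = 4.0000
Lower = data[4] = 32, Upper = data[5] = 34
P25 = 32 + 0*(2) = 32.0000

P25 = 32.0000


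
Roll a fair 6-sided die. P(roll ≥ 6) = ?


Favorable outcomes (roll ≥ 6): 1
Total outcomes = 6
P = 1/6 = 0.1667

P = 0.1667


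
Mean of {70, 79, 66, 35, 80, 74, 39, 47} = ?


Sum = 70 + 79 + 66 + 35 + 80 + 74 + 39 + 47 = 490
n = 8
Mean = 490/8 = 61.2500

Mean = 61.2500


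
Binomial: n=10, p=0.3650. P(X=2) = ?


C(10,2) = 45
p^2 = 0.133225
(1-p)^8 = 0.026436
P = 45 * 0.133225 * 0.026436 = 0.1585

P(X=2) = 0.1585


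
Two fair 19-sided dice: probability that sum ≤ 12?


Total outcomes = 19×19 = 361
Favorable (sum ≤ 12): 66
P = 66/361 = 0.1828

P = 0.1828


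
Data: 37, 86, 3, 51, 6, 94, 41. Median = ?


Sorted: 3, 6, 37, 41, 51, 86, 94
n = 7 (odd)
Middle value = 41

Median = 41


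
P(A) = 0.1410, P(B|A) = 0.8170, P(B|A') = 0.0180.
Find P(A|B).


P(B) = P(B|A)*P(A) + P(B|A')*P(A')
= 0.8170*0.1410 + 0.0180*0.8590
= 0.115197 + 0.015462 = 0.130659
P(A|B) = 0.115197/0.130659 = 0.8817

P(A|B) = 0.8817


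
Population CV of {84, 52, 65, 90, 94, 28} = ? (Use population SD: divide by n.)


Mean = 68.8333
SD = 23.3696
CV = (23.3696/68.8333)*100 = 33.9510%

CV = 33.9510%


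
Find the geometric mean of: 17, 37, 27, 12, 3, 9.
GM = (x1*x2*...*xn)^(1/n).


Product = 17 × 37 × 27 × 12 × 3 × 9 = 5502492
GM = 5502492^(1/6) = 13.2870

GM = 13.2870


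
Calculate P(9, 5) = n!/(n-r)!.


P(9,5) = 9!/4!
= 362880/24
= 15120

P(9,5) = 15120


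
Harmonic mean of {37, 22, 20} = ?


Sum of reciprocals = 1/37 + 1/22 + 1/20 = 0.122482
HM = 3/0.122482 = 24.4935

HM = 24.4935


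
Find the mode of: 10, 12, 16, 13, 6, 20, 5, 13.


Frequencies: 5:1, 6:1, 10:1, 12:1, 13:2, 16:1, 20:1
Max frequency = 2
Mode = 13

Mode = 13


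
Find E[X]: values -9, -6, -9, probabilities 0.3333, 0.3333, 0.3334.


E[X] = -9*0.3333 - 6*0.3333 - 9*0.3334
= -2.9997 - 1.9998 - 3.0006
= -8.0001

E[X] = -8.0001


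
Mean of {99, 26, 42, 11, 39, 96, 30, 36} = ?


Sum = 99 + 26 + 42 + 11 + 39 + 96 + 30 + 36 = 379
n = 8
Mean = 379/8 = 47.3750

Mean = 47.3750


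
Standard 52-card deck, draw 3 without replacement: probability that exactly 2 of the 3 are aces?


Hypergeometric: P(X=2) = C(4,2)·C(48,1) / C(52,3)
= 6 × 48 / 22100
= 288/22100 = 0.0130

P = 0.0130


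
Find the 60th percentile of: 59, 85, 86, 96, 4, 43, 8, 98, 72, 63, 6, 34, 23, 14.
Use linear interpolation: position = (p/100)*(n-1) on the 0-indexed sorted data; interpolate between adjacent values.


Sorted: 4, 6, 8, 14, 23, 34, 43, 59, 63, 72, 85, 86, 96, 98
n = 14
Index = 60/100 * 13 = 7.8000
Lower = data[7] = 59, Upper = data[8] = 63
P60 = 59 + 0.8000*(4) = 62.2000

P60 = 62.2000


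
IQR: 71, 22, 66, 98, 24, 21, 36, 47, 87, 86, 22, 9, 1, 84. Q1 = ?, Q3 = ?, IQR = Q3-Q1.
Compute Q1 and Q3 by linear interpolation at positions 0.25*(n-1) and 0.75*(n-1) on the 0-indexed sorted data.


Sorted: 1, 9, 21, 22, 22, 24, 36, 47, 66, 71, 84, 86, 87, 98
Q1 (25th %ile) = 22.0000
Q3 (75th %ile) = 80.7500
IQR = 80.7500 - 22.0000 = 58.7500

IQR = 58.7500


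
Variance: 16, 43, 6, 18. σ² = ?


Mean = 20.7500
Squared deviations: 22.5625, 495.0625, 217.5625, 7.5625
Sum = 742.7500
Variance = 742.7500/4 = 185.6875

Variance = 185.6875


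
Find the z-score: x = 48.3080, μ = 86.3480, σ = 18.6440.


z = (48.3080 - 86.3480)/18.6440
= -38.0400/18.6440
= -2.0403

z = -2.0403


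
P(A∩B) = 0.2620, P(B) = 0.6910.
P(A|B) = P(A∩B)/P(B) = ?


P(A|B) = 0.2620/0.6910 = 0.3792

P(A|B) = 0.3792


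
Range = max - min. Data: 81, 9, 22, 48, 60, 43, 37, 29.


Max = 81, Min = 9
Range = 81 - 9 = 72

Range = 72


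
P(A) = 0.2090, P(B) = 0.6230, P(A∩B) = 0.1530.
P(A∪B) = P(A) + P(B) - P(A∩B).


P(A∪B) = 0.2090 + 0.6230 - 0.1530
= 0.8320 - 0.1530
= 0.6790

P(A∪B) = 0.6790


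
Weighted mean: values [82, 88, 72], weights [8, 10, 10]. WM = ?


Numerator = 82*8 + 88*10 + 72*10 = 2256
Denominator = 8 + 10 + 10 = 28
WM = 2256/28 = 80.5714

WM = 80.5714


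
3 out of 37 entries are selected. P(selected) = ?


P = 3/37 = 0.0811

P = 0.0811


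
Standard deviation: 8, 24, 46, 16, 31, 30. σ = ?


Mean = 25.8333
Variance = 144.8056
SD = sqrt(144.8056) = 12.0335

SD = 12.0335


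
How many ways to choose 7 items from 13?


C(13,7) = 13!/(7! × 6!)
= 6227020800/(5040 × 720)
= 1716

C(13,7) = 1716


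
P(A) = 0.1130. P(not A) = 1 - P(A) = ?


P(not A) = 1 - 0.1130 = 0.8870

P(not A) = 0.8870


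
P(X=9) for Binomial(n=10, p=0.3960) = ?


C(10,9) = 10
p^9 = 0.000239
(1-p)^1 = 0.604000
P = 10 * 0.000239 * 0.604000 = 0.0014

P(X=9) = 0.0014


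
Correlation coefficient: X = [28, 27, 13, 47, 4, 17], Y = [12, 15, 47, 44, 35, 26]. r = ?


Mean X = 22.6667, Mean Y = 29.8333
SD X = 13.621878, SD Y = 13.384278
Cov = -9.222222
r = -9.222222/(13.621878*13.384278) = -0.0506

r = -0.0506


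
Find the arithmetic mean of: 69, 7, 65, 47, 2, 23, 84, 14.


Sum = 69 + 7 + 65 + 47 + 2 + 23 + 84 + 14 = 311
n = 8
Mean = 311/8 = 38.8750

Mean = 38.8750


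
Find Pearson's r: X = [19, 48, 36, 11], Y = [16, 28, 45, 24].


Mean X = 28.5000, Mean Y = 28.2500
SD X = 14.430870, SD Y = 10.591860
Cov = 77.875000
r = 77.875000/(14.430870*10.591860) = 0.5095

r = 0.5095


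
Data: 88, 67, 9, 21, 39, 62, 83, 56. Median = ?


Sorted: 9, 21, 39, 56, 62, 67, 83, 88
n = 8 (even)
Middle values: 56 and 62
Median = (56+62)/2 = 59.0000

Median = 59.0000


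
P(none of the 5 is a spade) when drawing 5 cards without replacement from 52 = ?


P(no spades) = (39/52) × (38/51) × (37/50) × (36/49) × (35/48)
= 0.2215

P = 0.2215


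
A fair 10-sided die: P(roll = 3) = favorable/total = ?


Favorable outcomes (roll = 3): 1
Total outcomes = 10
P = 1/10 = 0.1000

P = 0.1000


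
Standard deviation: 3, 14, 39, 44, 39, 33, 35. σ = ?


Mean = 29.5714
Variance = 196.5306
SD = sqrt(196.5306) = 14.0189

SD = 14.0189


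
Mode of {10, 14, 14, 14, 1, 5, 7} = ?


Frequencies: 1:1, 5:1, 7:1, 10:1, 14:3
Max frequency = 3
Mode = 14

Mode = 14


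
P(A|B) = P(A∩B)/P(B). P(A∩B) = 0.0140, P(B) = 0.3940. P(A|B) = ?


P(A|B) = 0.0140/0.3940 = 0.0355

P(A|B) = 0.0355


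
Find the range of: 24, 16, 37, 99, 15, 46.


Max = 99, Min = 15
Range = 99 - 15 = 84

Range = 84


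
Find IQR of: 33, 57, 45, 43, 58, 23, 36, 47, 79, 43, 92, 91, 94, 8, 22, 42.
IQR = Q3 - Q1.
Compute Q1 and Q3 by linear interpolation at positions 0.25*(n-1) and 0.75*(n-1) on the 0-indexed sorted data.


Sorted: 8, 22, 23, 33, 36, 42, 43, 43, 45, 47, 57, 58, 79, 91, 92, 94
Q1 (25th %ile) = 35.2500
Q3 (75th %ile) = 63.2500
IQR = 63.2500 - 35.2500 = 28.0000

IQR = 28.0000


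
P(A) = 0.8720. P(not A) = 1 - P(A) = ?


P(not A) = 1 - 0.8720 = 0.1280

P(not A) = 0.1280


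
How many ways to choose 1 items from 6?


C(6,1) = 6!/(1! × 5!)
= 720/(1 × 120)
= 6

C(6,1) = 6


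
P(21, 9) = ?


P(21,9) = 21!/12!
= 51090942171709440000/479001600
= 106661318400

P(21,9) = 106661318400


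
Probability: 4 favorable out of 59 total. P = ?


P = 4/59 = 0.0678

P = 0.0678


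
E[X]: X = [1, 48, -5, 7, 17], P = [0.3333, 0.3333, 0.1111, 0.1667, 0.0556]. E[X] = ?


E[X] = 1*0.3333 + 48*0.3333 - 5*0.1111 + 7*0.1667 + 17*0.0556
= 0.3333 + 15.9984 - 0.5555 + 1.1669 + 0.9452
= 17.8883

E[X] = 17.8883


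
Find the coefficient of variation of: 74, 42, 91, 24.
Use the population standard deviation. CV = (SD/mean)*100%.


Mean = 57.7500
SD = 26.2524
CV = (26.2524/57.7500)*100 = 45.4587%

CV = 45.4587%


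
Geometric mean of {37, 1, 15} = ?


Product = 37 × 1 × 15 = 555
GM = 555^(1/3) = 8.2180

GM = 8.2180


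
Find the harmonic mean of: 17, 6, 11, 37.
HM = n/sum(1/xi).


Sum of reciprocals = 1/17 + 1/6 + 1/11 + 1/37 = 0.343426
HM = 4/0.343426 = 11.6473

HM = 11.6473


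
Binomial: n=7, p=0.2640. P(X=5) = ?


C(7,5) = 21
p^5 = 0.001282
(1-p)^2 = 0.541696
P = 21 * 0.001282 * 0.541696 = 0.0146

P(X=5) = 0.0146


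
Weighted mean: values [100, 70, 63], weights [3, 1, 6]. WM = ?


Numerator = 100*3 + 70*1 + 63*6 = 748
Denominator = 3 + 1 + 6 = 10
WM = 748/10 = 74.8000

WM = 74.8000


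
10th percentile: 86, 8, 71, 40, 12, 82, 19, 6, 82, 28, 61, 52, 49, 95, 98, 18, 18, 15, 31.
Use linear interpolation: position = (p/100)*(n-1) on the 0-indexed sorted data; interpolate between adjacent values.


Sorted: 6, 8, 12, 15, 18, 18, 19, 28, 31, 40, 49, 52, 61, 71, 82, 82, 86, 95, 98
n = 19
Index = 10/100 * 18 = 1.8000
Lower = data[1] = 8, Upper = data[2] = 12
P10 = 8 + 0.8000*(4) = 11.2000

P10 = 11.2000


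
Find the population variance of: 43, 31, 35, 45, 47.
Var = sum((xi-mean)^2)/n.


Mean = 40.2000
Squared deviations: 7.8400, 84.6400, 27.0400, 23.0400, 46.2400
Sum = 188.8000
Variance = 188.8000/5 = 37.7600

Variance = 37.7600


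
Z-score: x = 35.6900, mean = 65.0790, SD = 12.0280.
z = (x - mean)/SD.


z = (35.6900 - 65.0790)/12.0280
= -29.3890/12.0280
= -2.4434

z = -2.4434


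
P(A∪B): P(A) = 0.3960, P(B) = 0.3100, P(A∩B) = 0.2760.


P(A∪B) = 0.3960 + 0.3100 - 0.2760
= 0.7060 - 0.2760
= 0.4300

P(A∪B) = 0.4300


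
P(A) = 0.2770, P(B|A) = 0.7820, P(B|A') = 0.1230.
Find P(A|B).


P(B) = P(B|A)*P(A) + P(B|A')*P(A')
= 0.7820*0.2770 + 0.1230*0.7230
= 0.216614 + 0.088929 = 0.305543
P(A|B) = 0.216614/0.305543 = 0.7089

P(A|B) = 0.7089


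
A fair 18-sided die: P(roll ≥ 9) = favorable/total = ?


Favorable outcomes (roll ≥ 9): 10
Total outcomes = 18
P = 10/18 = 0.5556

P = 0.5556


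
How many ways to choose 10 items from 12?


C(12,10) = 12!/(10! × 2!)
= 479001600/(3628800 × 2)
= 66

C(12,10) = 66


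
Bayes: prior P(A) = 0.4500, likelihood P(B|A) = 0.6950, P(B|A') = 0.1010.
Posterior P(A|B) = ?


P(B) = P(B|A)*P(A) + P(B|A')*P(A')
= 0.6950*0.4500 + 0.1010*0.5500
= 0.312750 + 0.055550 = 0.368300
P(A|B) = 0.312750/0.368300 = 0.8492

P(A|B) = 0.8492


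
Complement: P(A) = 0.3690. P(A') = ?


P(not A) = 1 - 0.3690 = 0.6310

P(not A) = 0.6310


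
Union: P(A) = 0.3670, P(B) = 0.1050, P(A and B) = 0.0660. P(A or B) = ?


P(A∪B) = 0.3670 + 0.1050 - 0.0660
= 0.4720 - 0.0660
= 0.4060

P(A∪B) = 0.4060


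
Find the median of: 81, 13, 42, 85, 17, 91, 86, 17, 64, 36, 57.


Sorted: 13, 17, 17, 36, 42, 57, 64, 81, 85, 86, 91
n = 11 (odd)
Middle value = 57

Median = 57


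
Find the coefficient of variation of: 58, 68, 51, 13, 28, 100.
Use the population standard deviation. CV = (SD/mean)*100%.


Mean = 53.0000
SD = 27.9523
CV = (27.9523/53.0000)*100 = 52.7403%

CV = 52.7403%


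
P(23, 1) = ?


P(23,1) = 23!/22!
= 25852016738884976640000/1124000727777607680000
= 23

P(23,1) = 23


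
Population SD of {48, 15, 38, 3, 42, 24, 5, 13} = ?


Mean = 23.5000
Variance = 262.2500
SD = sqrt(262.2500) = 16.1941

SD = 16.1941


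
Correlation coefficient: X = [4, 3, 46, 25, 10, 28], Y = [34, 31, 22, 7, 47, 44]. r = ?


Mean X = 19.3333, Mean Y = 30.8333
SD X = 15.315207, SD Y = 13.483529
Cov = -76.444444
r = -76.444444/(15.315207*13.483529) = -0.3702

r = -0.3702


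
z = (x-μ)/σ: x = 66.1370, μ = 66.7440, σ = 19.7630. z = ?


z = (66.1370 - 66.7440)/19.7630
= -0.6070/19.7630
= -0.0307

z = -0.0307


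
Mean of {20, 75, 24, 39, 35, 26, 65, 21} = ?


Sum = 20 + 75 + 24 + 39 + 35 + 26 + 65 + 21 = 305
n = 8
Mean = 305/8 = 38.1250

Mean = 38.1250


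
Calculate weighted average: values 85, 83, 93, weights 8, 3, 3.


Numerator = 85*8 + 83*3 + 93*3 = 1208
Denominator = 8 + 3 + 3 = 14
WM = 1208/14 = 86.2857

WM = 86.2857


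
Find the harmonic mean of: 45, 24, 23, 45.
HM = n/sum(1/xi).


Sum of reciprocals = 1/45 + 1/24 + 1/23 + 1/45 = 0.129589
HM = 4/0.129589 = 30.8667

HM = 30.8667


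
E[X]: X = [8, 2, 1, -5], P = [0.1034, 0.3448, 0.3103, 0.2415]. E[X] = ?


E[X] = 8*0.1034 + 2*0.3448 + 1*0.3103 - 5*0.2415
= 0.8272 + 0.6896 + 0.3103 - 1.2075
= 0.6196

E[X] = 0.6196


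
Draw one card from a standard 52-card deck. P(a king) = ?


4 kings in 52 cards
P = 4/52 = 0.0769

P = 0.0769


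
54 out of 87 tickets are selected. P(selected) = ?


P = 54/87 = 0.6207

P = 0.6207


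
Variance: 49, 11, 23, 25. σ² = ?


Mean = 27.0000
Squared deviations: 484.0000, 256.0000, 16.0000, 4.0000
Sum = 760.0000
Variance = 760.0000/4 = 190.0000

Variance = 190.0000


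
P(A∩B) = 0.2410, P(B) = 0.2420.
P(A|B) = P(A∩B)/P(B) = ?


P(A|B) = 0.2410/0.2420 = 0.9959

P(A|B) = 0.9959


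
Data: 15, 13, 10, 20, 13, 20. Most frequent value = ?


Frequencies: 10:1, 13:2, 15:1, 20:2
Max frequency = 2
Mode = 13, 20

Mode = 13, 20


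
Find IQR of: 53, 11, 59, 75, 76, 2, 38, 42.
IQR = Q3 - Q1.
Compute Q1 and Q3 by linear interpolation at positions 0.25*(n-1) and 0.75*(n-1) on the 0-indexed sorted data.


Sorted: 2, 11, 38, 42, 53, 59, 75, 76
Q1 (25th %ile) = 31.2500
Q3 (75th %ile) = 63.0000
IQR = 63.0000 - 31.2500 = 31.7500

IQR = 31.7500


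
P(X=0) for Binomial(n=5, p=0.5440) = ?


C(5,0) = 1
p^0 = 1.000000
(1-p)^5 = 0.019716
P = 1 * 1.000000 * 0.019716 = 0.0197

P(X=0) = 0.0197


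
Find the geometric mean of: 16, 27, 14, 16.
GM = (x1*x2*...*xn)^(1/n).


Product = 16 × 27 × 14 × 16 = 96768
GM = 96768^(1/4) = 17.6373

GM = 17.6373


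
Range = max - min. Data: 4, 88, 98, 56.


Max = 98, Min = 4
Range = 98 - 4 = 94

Range = 94


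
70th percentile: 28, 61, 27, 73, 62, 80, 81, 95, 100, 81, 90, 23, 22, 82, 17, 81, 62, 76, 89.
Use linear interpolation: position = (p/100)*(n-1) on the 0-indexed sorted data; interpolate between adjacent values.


Sorted: 17, 22, 23, 27, 28, 61, 62, 62, 73, 76, 80, 81, 81, 81, 82, 89, 90, 95, 100
n = 19
Index = 70/100 * 18 = 12.6000
Lower = data[12] = 81, Upper = data[13] = 81
P70 = 81 + 0.6000*(0) = 81.0000

P70 = 81.0000


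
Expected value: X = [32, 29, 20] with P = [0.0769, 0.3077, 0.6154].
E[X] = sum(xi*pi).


E[X] = 32*0.0769 + 29*0.3077 + 20*0.6154
= 2.4608 + 8.9233 + 12.3080
= 23.6921

E[X] = 23.6921


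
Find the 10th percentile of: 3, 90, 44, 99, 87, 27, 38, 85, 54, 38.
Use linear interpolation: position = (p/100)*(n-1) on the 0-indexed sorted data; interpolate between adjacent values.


Sorted: 3, 27, 38, 38, 44, 54, 85, 87, 90, 99
n = 10
Index = 10/100 * 9 = 0.9000
Lower = data[0] = 3, Upper = data[1] = 27
P10 = 3 + 0.9000*(24) = 24.6000

P10 = 24.6000


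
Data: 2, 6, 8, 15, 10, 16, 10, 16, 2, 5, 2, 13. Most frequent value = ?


Frequencies: 2:3, 5:1, 6:1, 8:1, 10:2, 13:1, 15:1, 16:2
Max frequency = 3
Mode = 2

Mode = 2


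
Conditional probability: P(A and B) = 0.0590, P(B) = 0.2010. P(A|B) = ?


P(A|B) = 0.0590/0.2010 = 0.2935

P(A|B) = 0.2935


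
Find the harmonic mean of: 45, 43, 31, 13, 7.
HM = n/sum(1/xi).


Sum of reciprocals = 1/45 + 1/43 + 1/31 + 1/13 + 1/7 = 0.297516
HM = 5/0.297516 = 16.8058

HM = 16.8058


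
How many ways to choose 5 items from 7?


C(7,5) = 7!/(5! × 2!)
= 5040/(120 × 2)
= 21

C(7,5) = 21


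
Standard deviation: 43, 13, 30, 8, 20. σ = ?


Mean = 22.8000
Variance = 156.5600
SD = sqrt(156.5600) = 12.5124

SD = 12.5124


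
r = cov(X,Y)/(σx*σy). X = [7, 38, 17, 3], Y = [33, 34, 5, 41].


Mean X = 16.2500, Mean Y = 28.2500
SD X = 13.553136, SD Y = 13.772709
Cov = -26.312500
r = -26.312500/(13.553136*13.772709) = -0.1410

r = -0.1410


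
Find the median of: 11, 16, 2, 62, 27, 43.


Sorted: 2, 11, 16, 27, 43, 62
n = 6 (even)
Middle values: 16 and 27
Median = (16+27)/2 = 21.5000

Median = 21.5000


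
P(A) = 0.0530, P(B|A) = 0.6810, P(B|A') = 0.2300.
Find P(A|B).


P(B) = P(B|A)*P(A) + P(B|A')*P(A')
= 0.6810*0.0530 + 0.2300*0.9470
= 0.036093 + 0.217810 = 0.253903
P(A|B) = 0.036093/0.253903 = 0.1422

P(A|B) = 0.1422


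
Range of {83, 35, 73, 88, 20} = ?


Max = 88, Min = 20
Range = 88 - 20 = 68

Range = 68


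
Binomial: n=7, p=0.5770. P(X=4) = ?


C(7,4) = 35
p^4 = 0.110842
(1-p)^3 = 0.075687
P = 35 * 0.110842 * 0.075687 = 0.2936

P(X=4) = 0.2936


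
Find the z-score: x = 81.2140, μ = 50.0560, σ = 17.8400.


z = (81.2140 - 50.0560)/17.8400
= 31.1580/17.8400
= 1.7465

z = 1.7465


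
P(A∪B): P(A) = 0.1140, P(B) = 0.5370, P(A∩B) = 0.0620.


P(A∪B) = 0.1140 + 0.5370 - 0.0620
= 0.6510 - 0.0620
= 0.5890

P(A∪B) = 0.5890


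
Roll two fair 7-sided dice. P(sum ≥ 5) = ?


Total outcomes = 7×7 = 49
Favorable (sum ≥ 5): 43
P = 43/49 = 0.8776

P = 0.8776


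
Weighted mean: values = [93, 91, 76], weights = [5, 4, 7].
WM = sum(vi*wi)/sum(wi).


Numerator = 93*5 + 91*4 + 76*7 = 1361
Denominator = 5 + 4 + 7 = 16
WM = 1361/16 = 85.0625

WM = 85.0625


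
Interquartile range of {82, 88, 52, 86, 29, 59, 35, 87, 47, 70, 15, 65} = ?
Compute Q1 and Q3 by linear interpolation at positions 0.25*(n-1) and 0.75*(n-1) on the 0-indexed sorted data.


Sorted: 15, 29, 35, 47, 52, 59, 65, 70, 82, 86, 87, 88
Q1 (25th %ile) = 44.0000
Q3 (75th %ile) = 83.0000
IQR = 83.0000 - 44.0000 = 39.0000

IQR = 39.0000


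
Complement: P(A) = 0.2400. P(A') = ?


P(not A) = 1 - 0.2400 = 0.7600

P(not A) = 0.7600


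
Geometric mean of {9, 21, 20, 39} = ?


Product = 9 × 21 × 20 × 39 = 147420
GM = 147420^(1/4) = 19.5947

GM = 19.5947


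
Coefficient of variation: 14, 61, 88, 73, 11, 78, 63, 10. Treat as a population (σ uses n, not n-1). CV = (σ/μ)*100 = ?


Mean = 49.7500
SD = 30.5440
CV = (30.5440/49.7500)*100 = 61.3950%

CV = 61.3950%


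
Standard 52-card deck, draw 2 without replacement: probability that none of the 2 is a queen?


P(no queens) = (48/52) × (47/51)
= 0.8507

P = 0.8507


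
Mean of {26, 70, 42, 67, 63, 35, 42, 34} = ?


Sum = 26 + 70 + 42 + 67 + 63 + 35 + 42 + 34 = 379
n = 8
Mean = 379/8 = 47.3750

Mean = 47.3750


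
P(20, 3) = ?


P(20,3) = 20!/17!
= 2432902008176640000/355687428096000
= 6840

P(20,3) = 6840


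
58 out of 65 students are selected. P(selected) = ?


P = 58/65 = 0.8923

P = 0.8923


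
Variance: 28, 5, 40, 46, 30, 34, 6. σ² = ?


Mean = 27.0000
Squared deviations: 1.0000, 484.0000, 169.0000, 361.0000, 9.0000, 49.0000, 441.0000
Sum = 1514.0000
Variance = 1514.0000/7 = 216.2857

Variance = 216.2857


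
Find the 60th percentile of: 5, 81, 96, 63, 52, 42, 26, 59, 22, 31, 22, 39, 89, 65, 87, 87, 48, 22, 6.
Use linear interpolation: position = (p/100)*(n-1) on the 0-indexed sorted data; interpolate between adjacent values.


Sorted: 5, 6, 22, 22, 22, 26, 31, 39, 42, 48, 52, 59, 63, 65, 81, 87, 87, 89, 96
n = 19
Index = 60/100 * 18 = 10.8000
Lower = data[10] = 52, Upper = data[11] = 59
P60 = 52 + 0.8000*(7) = 57.6000

P60 = 57.6000


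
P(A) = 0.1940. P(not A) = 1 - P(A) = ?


P(not A) = 1 - 0.1940 = 0.8060

P(not A) = 0.8060


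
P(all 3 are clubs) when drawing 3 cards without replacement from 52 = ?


P(all clubs) = (13/52) × (12/51) × (11/50)
= 0.0129

P = 0.0129


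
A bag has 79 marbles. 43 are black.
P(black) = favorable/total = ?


P = 43/79 = 0.5443

P = 0.5443


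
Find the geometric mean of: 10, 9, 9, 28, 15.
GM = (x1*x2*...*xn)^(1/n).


Product = 10 × 9 × 9 × 28 × 15 = 340200
GM = 340200^(1/5) = 12.7746

GM = 12.7746


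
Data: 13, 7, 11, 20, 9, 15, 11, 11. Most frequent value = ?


Frequencies: 7:1, 9:1, 11:3, 13:1, 15:1, 20:1
Max frequency = 3
Mode = 11

Mode = 11


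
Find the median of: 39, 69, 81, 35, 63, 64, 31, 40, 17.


Sorted: 17, 31, 35, 39, 40, 63, 64, 69, 81
n = 9 (odd)
Middle value = 40

Median = 40
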